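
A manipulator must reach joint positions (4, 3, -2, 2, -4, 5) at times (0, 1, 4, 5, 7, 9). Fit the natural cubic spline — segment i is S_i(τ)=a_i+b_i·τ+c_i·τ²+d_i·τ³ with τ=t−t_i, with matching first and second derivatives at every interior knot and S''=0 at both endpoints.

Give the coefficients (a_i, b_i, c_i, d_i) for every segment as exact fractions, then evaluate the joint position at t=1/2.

Δ: Δ0=-1, Δ1=-5/3, Δ2=4, Δ3=-3, Δ4=9/2
row 1: diag=8, rhs=-4; c'=3/8, d'=-1/2
row 2: denom=8−3·3/8=55/8; d'=(34−3·-1/2)/(55/8)=284/55
row 3: denom=6−1·8/55=322/55; d'=(-42−1·284/55)/(322/55)=-1297/161
row 4: denom=8−2·55/161=1178/161; d'=(45−2·-1297/161)/(1178/161)=9839/1178
back: M4=9839/1178
back: M3=-1297/161−55/161·9839/1178=-12851/1178
back: M2=284/55−8/55·-12851/1178=3976/589
back: M1=-1/2−3/8·3976/589=-3571/1178
M: M0=0, M1=-3571/1178, M2=3976/589, M3=-12851/1178, M4=9839/1178, M5=0
seg 0: a=4, c=M0/2=0, d=(M1−M0)/(6·1)=-3571/7068, b=Δ0−h0·(2M0+M1)/6=-3497/7068
seg 1: a=3, c=M1/2=-3571/2356, d=(M2−M1)/(6·3)=3841/7068, b=Δ1−h1·(2M1+M2)/6=-7105/3534
seg 2: a=-2, c=M2/2=1988/589, d=(M3−M2)/(6·1)=-20803/7068, b=Δ2−h2·(2M2+M3)/6=25219/7068
seg 3: a=2, c=M3/2=-12851/2356, d=(M4−M3)/(6·2)=11345/7068, b=Δ3−h3·(2M3+M4)/6=5261/3534
seg 4: a=-4, c=M4/2=9839/2356, d=(M5−M4)/(6·2)=-9839/14136, b=Δ4−h4·(2M4+M5)/6=-3775/3534
t_q=1/2 → seg 0, τ=1/2; S=4+-3497/7068·τ+0·τ²+-3571/7068·τ³=69539/18848

  seg 0: a=4 b=-3497/7068 c=0 d=-3571/7068
  seg 1: a=3 b=-7105/3534 c=-3571/2356 d=3841/7068
  seg 2: a=-2 b=25219/7068 c=1988/589 d=-20803/7068
  seg 3: a=2 b=5261/3534 c=-12851/2356 d=11345/7068
  seg 4: a=-4 b=-3775/3534 c=9839/2356 d=-9839/14136
S(1/2) = 69539/18848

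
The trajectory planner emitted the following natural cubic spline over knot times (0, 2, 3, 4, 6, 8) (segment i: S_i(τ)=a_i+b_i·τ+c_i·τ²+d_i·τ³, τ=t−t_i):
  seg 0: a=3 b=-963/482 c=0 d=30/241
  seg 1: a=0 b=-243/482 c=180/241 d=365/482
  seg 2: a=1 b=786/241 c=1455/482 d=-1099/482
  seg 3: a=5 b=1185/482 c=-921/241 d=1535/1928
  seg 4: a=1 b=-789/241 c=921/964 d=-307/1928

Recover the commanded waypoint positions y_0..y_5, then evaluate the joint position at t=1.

y_0=3 y_1=0 y_2=1 y_3=5 y_4=1 y_5=-3
S(1) = 543/482

y_0 = S_0(0) = a_0 = 3
y_1 = S_1(0) = a_1 = 0
y_2 = S_2(0) = a_2 = 1
y_3 = S_3(0) = a_3 = 5
y_4 = S_4(0) = a_4 = 1
y_5 = S_4(2) = -3
t_q=1 is in segment 0 (τ=1); S_0(τ)=543/482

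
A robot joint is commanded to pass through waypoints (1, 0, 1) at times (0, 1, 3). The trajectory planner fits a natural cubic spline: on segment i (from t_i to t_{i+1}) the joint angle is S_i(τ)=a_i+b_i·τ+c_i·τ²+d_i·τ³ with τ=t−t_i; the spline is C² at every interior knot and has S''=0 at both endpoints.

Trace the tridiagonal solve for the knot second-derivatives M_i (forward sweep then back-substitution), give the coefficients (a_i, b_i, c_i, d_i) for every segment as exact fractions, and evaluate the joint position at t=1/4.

Δ: Δ0=-1, Δ1=1/2
row 1: diag=6, rhs=9; c'=1/3, d'=3/2
back: M1=3/2
M: M0=0, M1=3/2, M2=0
seg 0: a=1, c=M0/2=0, d=(M1−M0)/(6·1)=1/4, b=Δ0−h0·(2M0+M1)/6=-5/4
seg 1: a=0, c=M1/2=3/4, d=(M2−M1)/(6·2)=-1/8, b=Δ1−h1·(2M1+M2)/6=-1/2
t_q=1/4 → seg 0, τ=1/4; S=1+-5/4·τ+0·τ²+1/4·τ³=177/256

  seg 0: a=1 b=-5/4 c=0 d=1/4
  seg 1: a=0 b=-1/2 c=3/4 d=-1/8
S(1/4) = 177/256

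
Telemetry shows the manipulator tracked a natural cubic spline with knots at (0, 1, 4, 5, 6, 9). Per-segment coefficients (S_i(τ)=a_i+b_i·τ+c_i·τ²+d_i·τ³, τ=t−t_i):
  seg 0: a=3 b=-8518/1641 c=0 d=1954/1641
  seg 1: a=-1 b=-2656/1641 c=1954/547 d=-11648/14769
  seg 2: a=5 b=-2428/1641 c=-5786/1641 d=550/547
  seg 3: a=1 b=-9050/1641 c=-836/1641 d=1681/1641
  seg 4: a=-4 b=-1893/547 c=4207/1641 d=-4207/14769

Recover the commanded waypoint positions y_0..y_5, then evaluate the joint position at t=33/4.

y_0=3 y_1=-1 y_2=5 y_3=1 y_4=-4 y_5=1
S(33/4) = -71857/35008

y_0 = S_0(0) = a_0 = 3
y_1 = S_1(0) = a_1 = -1
y_2 = S_2(0) = a_2 = 5
y_3 = S_3(0) = a_3 = 1
y_4 = S_4(0) = a_4 = -4
y_5 = S_4(3) = 1
t_q=33/4 is in segment 4 (τ=9/4); S_4(τ)=-71857/35008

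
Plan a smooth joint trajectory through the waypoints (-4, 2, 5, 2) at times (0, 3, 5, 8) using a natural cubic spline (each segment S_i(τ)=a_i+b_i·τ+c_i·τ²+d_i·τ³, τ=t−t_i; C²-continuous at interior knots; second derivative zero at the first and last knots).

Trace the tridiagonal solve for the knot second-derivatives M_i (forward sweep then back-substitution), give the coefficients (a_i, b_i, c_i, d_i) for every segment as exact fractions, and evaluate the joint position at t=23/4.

  seg 0: a=-4 b=2 c=0 d=0
  seg 1: a=2 b=2 c=0 d=-1/8
  seg 2: a=5 b=1/2 c=-3/4 d=1/12
S(23/4) = 1277/256

Δ: Δ0=2, Δ1=3/2, Δ2=-1
row 1: diag=10, rhs=-3; c'=1/5, d'=-3/10
row 2: denom=10−2·1/5=48/5; d'=(-15−2·-3/10)/(48/5)=-3/2
back: M2=-3/2
back: M1=-3/10−1/5·-3/2=0
M: M0=0, M1=0, M2=-3/2, M3=0
seg 0: a=-4, c=M0/2=0, d=(M1−M0)/(6·3)=0, b=Δ0−h0·(2M0+M1)/6=2
seg 1: a=2, c=M1/2=0, d=(M2−M1)/(6·2)=-1/8, b=Δ1−h1·(2M1+M2)/6=2
seg 2: a=5, c=M2/2=-3/4, d=(M3−M2)/(6·3)=1/12, b=Δ2−h2·(2M2+M3)/6=1/2
t_q=23/4 → seg 2, τ=3/4; S=5+1/2·τ+-3/4·τ²+1/12·τ³=1277/256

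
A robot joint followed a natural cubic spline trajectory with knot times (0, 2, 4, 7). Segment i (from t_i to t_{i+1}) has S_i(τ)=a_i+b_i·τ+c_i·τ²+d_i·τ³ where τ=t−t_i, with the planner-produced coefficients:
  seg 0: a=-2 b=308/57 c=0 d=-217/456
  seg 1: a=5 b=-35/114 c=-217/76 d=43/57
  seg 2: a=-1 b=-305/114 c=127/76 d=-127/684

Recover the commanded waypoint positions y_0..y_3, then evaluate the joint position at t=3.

y_0 = S_0(0) = a_0 = -2
y_1 = S_1(0) = a_1 = 5
y_2 = S_2(0) = a_2 = -1
y_3 = S_2(3) = 1
t_q=3 is in segment 1 (τ=1); S_1(τ)=197/76

y_0=-2 y_1=5 y_2=-1 y_3=1
S(3) = 197/76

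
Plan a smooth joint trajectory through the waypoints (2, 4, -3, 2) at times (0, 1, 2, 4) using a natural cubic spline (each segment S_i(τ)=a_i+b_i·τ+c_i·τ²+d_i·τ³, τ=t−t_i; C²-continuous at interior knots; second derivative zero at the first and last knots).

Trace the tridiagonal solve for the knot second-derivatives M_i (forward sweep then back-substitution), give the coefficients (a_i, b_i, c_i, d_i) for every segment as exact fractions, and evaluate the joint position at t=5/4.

  seg 0: a=2 b=219/46 c=0 d=-127/46
  seg 1: a=4 b=-81/23 c=-381/46 d=221/46
  seg 2: a=-3 b=-261/46 c=141/23 d=-47/46
S(5/4) = 7881/2944

Δ: Δ0=2, Δ1=-7, Δ2=5/2
row 1: diag=4, rhs=-54; c'=1/4, d'=-27/2
row 2: denom=6−1·1/4=23/4; d'=(57−1·-27/2)/(23/4)=282/23
back: M2=282/23
back: M1=-27/2−1/4·282/23=-381/23
M: M0=0, M1=-381/23, M2=282/23, M3=0
seg 0: a=2, c=M0/2=0, d=(M1−M0)/(6·1)=-127/46, b=Δ0−h0·(2M0+M1)/6=219/46
seg 1: a=4, c=M1/2=-381/46, d=(M2−M1)/(6·1)=221/46, b=Δ1−h1·(2M1+M2)/6=-81/23
seg 2: a=-3, c=M2/2=141/23, d=(M3−M2)/(6·2)=-47/46, b=Δ2−h2·(2M2+M3)/6=-261/46
t_q=5/4 → seg 1, τ=1/4; S=4+-81/23·τ+-381/46·τ²+221/46·τ³=7881/2944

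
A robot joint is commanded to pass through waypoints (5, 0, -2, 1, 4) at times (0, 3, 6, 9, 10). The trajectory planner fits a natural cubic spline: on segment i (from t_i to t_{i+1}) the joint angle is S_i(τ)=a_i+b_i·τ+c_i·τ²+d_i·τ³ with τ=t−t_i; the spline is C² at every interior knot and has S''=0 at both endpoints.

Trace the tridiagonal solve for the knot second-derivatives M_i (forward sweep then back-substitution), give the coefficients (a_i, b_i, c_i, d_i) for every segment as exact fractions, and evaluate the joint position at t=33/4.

  seg 0: a=5 b=-605/324 c=0 d=65/2916
  seg 1: a=0 b=-205/162 c=65/324 d=-1/2916
  seg 2: a=-2 b=-23/324 c=16/81 d=155/2916
  seg 3: a=1 b=413/162 c=73/108 d=-73/324
S(33/4) = -1277/2304

Δ: Δ0=-5/3, Δ1=-2/3, Δ2=1, Δ3=3
row 1: diag=12, rhs=6; c'=1/4, d'=1/2
row 2: denom=12−3·1/4=45/4; d'=(10−3·1/2)/(45/4)=34/45
row 3: denom=8−3·4/15=36/5; d'=(12−3·34/45)/(36/5)=73/54
back: M3=73/54
back: M2=34/45−4/15·73/54=32/81
back: M1=1/2−1/4·32/81=65/162
M: M0=0, M1=65/162, M2=32/81, M3=73/54, M4=0
seg 0: a=5, c=M0/2=0, d=(M1−M0)/(6·3)=65/2916, b=Δ0−h0·(2M0+M1)/6=-605/324
seg 1: a=0, c=M1/2=65/324, d=(M2−M1)/(6·3)=-1/2916, b=Δ1−h1·(2M1+M2)/6=-205/162
seg 2: a=-2, c=M2/2=16/81, d=(M3−M2)/(6·3)=155/2916, b=Δ2−h2·(2M2+M3)/6=-23/324
seg 3: a=1, c=M3/2=73/108, d=(M4−M3)/(6·1)=-73/324, b=Δ3−h3·(2M3+M4)/6=413/162
t_q=33/4 → seg 2, τ=9/4; S=-2+-23/324·τ+16/81·τ²+155/2916·τ³=-1277/2304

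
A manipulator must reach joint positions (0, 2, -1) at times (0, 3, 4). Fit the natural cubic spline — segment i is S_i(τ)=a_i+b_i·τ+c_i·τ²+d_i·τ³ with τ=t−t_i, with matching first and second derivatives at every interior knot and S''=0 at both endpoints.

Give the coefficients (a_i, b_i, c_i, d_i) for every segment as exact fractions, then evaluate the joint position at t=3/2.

  seg 0: a=0 b=49/24 c=0 d=-11/72
  seg 1: a=2 b=-25/12 c=-11/8 d=11/24
S(3/2) = 163/64

Δ: Δ0=2/3, Δ1=-3
row 1: diag=8, rhs=-22; c'=1/8, d'=-11/4
back: M1=-11/4
M: M0=0, M1=-11/4, M2=0
seg 0: a=0, c=M0/2=0, d=(M1−M0)/(6·3)=-11/72, b=Δ0−h0·(2M0+M1)/6=49/24
seg 1: a=2, c=M1/2=-11/8, d=(M2−M1)/(6·1)=11/24, b=Δ1−h1·(2M1+M2)/6=-25/12
t_q=3/2 → seg 0, τ=3/2; S=0+49/24·τ+0·τ²+-11/72·τ³=163/64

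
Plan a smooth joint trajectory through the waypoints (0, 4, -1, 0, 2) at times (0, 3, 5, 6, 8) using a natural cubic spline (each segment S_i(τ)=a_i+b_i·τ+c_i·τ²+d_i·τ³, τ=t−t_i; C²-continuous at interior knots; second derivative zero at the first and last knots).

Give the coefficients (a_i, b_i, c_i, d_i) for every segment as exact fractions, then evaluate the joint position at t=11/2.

Δ: Δ0=4/3, Δ1=-5/2, Δ2=1, Δ3=1
row 1: diag=10, rhs=-23; c'=1/5, d'=-23/10
row 2: denom=6−2·1/5=28/5; d'=(21−2·-23/10)/(28/5)=32/7
row 3: denom=6−1·5/28=163/28; d'=(0−1·32/7)/(163/28)=-128/163
back: M3=-128/163
back: M2=32/7−5/28·-128/163=768/163
back: M1=-23/10−1/5·768/163=-1057/326
M: M0=0, M1=-1057/326, M2=768/163, M3=-128/163, M4=0
seg 0: a=0, c=M0/2=0, d=(M1−M0)/(6·3)=-1057/5868, b=Δ0−h0·(2M0+M1)/6=5779/1956
seg 1: a=4, c=M1/2=-1057/652, d=(M2−M1)/(6·2)=2593/3912, b=Δ1−h1·(2M1+M2)/6=-1867/978
seg 2: a=-1, c=M2/2=384/163, d=(M3−M2)/(6·1)=-448/489, b=Δ2−h2·(2M2+M3)/6=-215/489
seg 3: a=0, c=M3/2=-64/163, d=(M4−M3)/(6·2)=32/489, b=Δ3−h3·(2M3+M4)/6=745/489
t_q=11/2 → seg 2, τ=1/2; S=-1+-215/489·τ+384/163·τ²+-448/489·τ³=-243/326

  seg 0: a=0 b=5779/1956 c=0 d=-1057/5868
  seg 1: a=4 b=-1867/978 c=-1057/652 d=2593/3912
  seg 2: a=-1 b=-215/489 c=384/163 d=-448/489
  seg 3: a=0 b=745/489 c=-64/163 d=32/489
S(11/2) = -243/326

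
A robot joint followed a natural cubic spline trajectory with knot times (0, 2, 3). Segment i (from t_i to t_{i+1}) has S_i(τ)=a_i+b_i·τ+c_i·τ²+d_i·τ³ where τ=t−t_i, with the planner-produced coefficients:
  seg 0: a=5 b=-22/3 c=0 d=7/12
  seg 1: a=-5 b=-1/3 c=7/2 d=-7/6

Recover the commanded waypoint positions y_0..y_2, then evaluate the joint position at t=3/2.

y_0=5 y_1=-5 y_2=-3
S(3/2) = -129/32

y_0 = S_0(0) = a_0 = 5
y_1 = S_1(0) = a_1 = -5
y_2 = S_1(1) = -3
t_q=3/2 is in segment 0 (τ=3/2); S_0(τ)=-129/32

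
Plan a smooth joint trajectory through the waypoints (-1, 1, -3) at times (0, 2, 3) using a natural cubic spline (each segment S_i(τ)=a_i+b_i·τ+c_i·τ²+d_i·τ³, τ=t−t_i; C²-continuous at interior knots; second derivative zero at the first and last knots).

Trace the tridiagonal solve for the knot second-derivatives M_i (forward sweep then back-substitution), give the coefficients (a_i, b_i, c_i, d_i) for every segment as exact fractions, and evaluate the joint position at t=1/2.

  seg 0: a=-1 b=8/3 c=0 d=-5/12
  seg 1: a=1 b=-7/3 c=-5/2 d=5/6
S(1/2) = 9/32

Δ: Δ0=1, Δ1=-4
row 1: diag=6, rhs=-30; c'=1/6, d'=-5
back: M1=-5
M: M0=0, M1=-5, M2=0
seg 0: a=-1, c=M0/2=0, d=(M1−M0)/(6·2)=-5/12, b=Δ0−h0·(2M0+M1)/6=8/3
seg 1: a=1, c=M1/2=-5/2, d=(M2−M1)/(6·1)=5/6, b=Δ1−h1·(2M1+M2)/6=-7/3
t_q=1/2 → seg 0, τ=1/2; S=-1+8/3·τ+0·τ²+-5/12·τ³=9/32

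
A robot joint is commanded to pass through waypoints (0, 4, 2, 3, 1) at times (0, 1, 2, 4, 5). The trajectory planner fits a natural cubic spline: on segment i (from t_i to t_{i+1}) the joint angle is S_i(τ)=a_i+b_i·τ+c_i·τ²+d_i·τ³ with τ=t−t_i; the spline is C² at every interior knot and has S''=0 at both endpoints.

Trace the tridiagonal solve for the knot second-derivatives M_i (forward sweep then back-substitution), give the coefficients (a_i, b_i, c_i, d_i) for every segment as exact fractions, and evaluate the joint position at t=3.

  seg 0: a=0 b=350/61 c=0 d=-106/61
  seg 1: a=4 b=32/61 c=-318/61 d=164/61
  seg 2: a=2 b=-112/61 c=174/61 d=-411/488
  seg 3: a=3 b=-65/122 c=-537/244 d=179/244
S(3) = 1061/488

Δ: Δ0=4, Δ1=-2, Δ2=1/2, Δ3=-2
row 1: diag=4, rhs=-36; c'=1/4, d'=-9
row 2: denom=6−1·1/4=23/4; d'=(15−1·-9)/(23/4)=96/23
row 3: denom=6−2·8/23=122/23; d'=(-15−2·96/23)/(122/23)=-537/122
back: M3=-537/122
back: M2=96/23−8/23·-537/122=348/61
back: M1=-9−1/4·348/61=-636/61
M: M0=0, M1=-636/61, M2=348/61, M3=-537/122, M4=0
seg 0: a=0, c=M0/2=0, d=(M1−M0)/(6·1)=-106/61, b=Δ0−h0·(2M0+M1)/6=350/61
seg 1: a=4, c=M1/2=-318/61, d=(M2−M1)/(6·1)=164/61, b=Δ1−h1·(2M1+M2)/6=32/61
seg 2: a=2, c=M2/2=174/61, d=(M3−M2)/(6·2)=-411/488, b=Δ2−h2·(2M2+M3)/6=-112/61
seg 3: a=3, c=M3/2=-537/244, d=(M4−M3)/(6·1)=179/244, b=Δ3−h3·(2M3+M4)/6=-65/122
t_q=3 → seg 2, τ=1; S=2+-112/61·τ+174/61·τ²+-411/488·τ³=1061/488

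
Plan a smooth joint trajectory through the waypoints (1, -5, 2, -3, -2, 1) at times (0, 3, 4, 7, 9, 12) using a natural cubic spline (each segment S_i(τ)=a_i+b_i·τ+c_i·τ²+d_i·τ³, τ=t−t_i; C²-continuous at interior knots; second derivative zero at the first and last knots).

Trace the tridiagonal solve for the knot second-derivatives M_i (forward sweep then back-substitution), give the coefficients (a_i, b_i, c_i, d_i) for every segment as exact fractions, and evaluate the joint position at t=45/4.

  seg 0: a=1 b=-879/148 c=0 d=583/1332
  seg 1: a=-5 b=435/74 c=583/148 d=-417/148
  seg 2: a=2 b=785/148 c=-167/37 d=2917/3996
  seg 3: a=-3 b=-153/74 c=913/444 d=-343/888
  seg 4: a=-2 b=169/111 c=-29/111 d=29/999
S(45/4) = 1027/2368

Δ: Δ0=-2, Δ1=7, Δ2=-5/3, Δ3=1/2, Δ4=1
row 1: diag=8, rhs=54; c'=1/8, d'=27/4
row 2: denom=8−1·1/8=63/8; d'=(-52−1·27/4)/(63/8)=-470/63
row 3: denom=10−3·8/21=62/7; d'=(13−3·-470/63)/(62/7)=743/186
row 4: denom=10−2·7/31=296/31; d'=(3−2·743/186)/(296/31)=-58/111
back: M4=-58/111
back: M3=743/186−7/31·-58/111=913/222
back: M2=-470/63−8/21·913/222=-334/37
back: M1=27/4−1/8·-334/37=583/74
M: M0=0, M1=583/74, M2=-334/37, M3=913/222, M4=-58/111, M5=0
seg 0: a=1, c=M0/2=0, d=(M1−M0)/(6·3)=583/1332, b=Δ0−h0·(2M0+M1)/6=-879/148
seg 1: a=-5, c=M1/2=583/148, d=(M2−M1)/(6·1)=-417/148, b=Δ1−h1·(2M1+M2)/6=435/74
seg 2: a=2, c=M2/2=-167/37, d=(M3−M2)/(6·3)=2917/3996, b=Δ2−h2·(2M2+M3)/6=785/148
seg 3: a=-3, c=M3/2=913/444, d=(M4−M3)/(6·2)=-343/888, b=Δ3−h3·(2M3+M4)/6=-153/74
seg 4: a=-2, c=M4/2=-29/111, d=(M5−M4)/(6·3)=29/999, b=Δ4−h4·(2M4+M5)/6=169/111
t_q=45/4 → seg 4, τ=9/4; S=-2+169/111·τ+-29/111·τ²+29/999·τ³=1027/2368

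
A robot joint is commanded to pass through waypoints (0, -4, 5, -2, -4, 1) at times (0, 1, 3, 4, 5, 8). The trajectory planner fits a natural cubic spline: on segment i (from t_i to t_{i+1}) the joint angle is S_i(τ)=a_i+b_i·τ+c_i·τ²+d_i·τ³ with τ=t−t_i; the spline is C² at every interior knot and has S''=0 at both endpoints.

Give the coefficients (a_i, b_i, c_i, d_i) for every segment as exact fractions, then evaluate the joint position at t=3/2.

  seg 0: a=0 b=-1139/177 c=0 d=431/177
  seg 1: a=-4 b=154/177 c=431/59 d=-3887/1416
  seg 2: a=5 b=-1009/354 c=-2163/236 d=3551/708
  seg 3: a=-2 b=-4343/708 c=347/59 d=-1237/708
  seg 4: a=-4 b=137/354 c=151/236 d=-151/2124
S(3/2) = -7861/3776

Δ: Δ0=-4, Δ1=9/2, Δ2=-7, Δ3=-2, Δ4=5/3
row 1: diag=6, rhs=51; c'=1/3, d'=17/2
row 2: denom=6−2·1/3=16/3; d'=(-69−2·17/2)/(16/3)=-129/8
row 3: denom=4−1·3/16=61/16; d'=(30−1·-129/8)/(61/16)=738/61
row 4: denom=8−1·16/61=472/61; d'=(22−1·738/61)/(472/61)=151/118
back: M4=151/118
back: M3=738/61−16/61·151/118=694/59
back: M2=-129/8−3/16·694/59=-2163/118
back: M1=17/2−1/3·-2163/118=862/59
M: M0=0, M1=862/59, M2=-2163/118, M3=694/59, M4=151/118, M5=0
seg 0: a=0, c=M0/2=0, d=(M1−M0)/(6·1)=431/177, b=Δ0−h0·(2M0+M1)/6=-1139/177
seg 1: a=-4, c=M1/2=431/59, d=(M2−M1)/(6·2)=-3887/1416, b=Δ1−h1·(2M1+M2)/6=154/177
seg 2: a=5, c=M2/2=-2163/236, d=(M3−M2)/(6·1)=3551/708, b=Δ2−h2·(2M2+M3)/6=-1009/354
seg 3: a=-2, c=M3/2=347/59, d=(M4−M3)/(6·1)=-1237/708, b=Δ3−h3·(2M3+M4)/6=-4343/708
seg 4: a=-4, c=M4/2=151/236, d=(M5−M4)/(6·3)=-151/2124, b=Δ4−h4·(2M4+M5)/6=137/354
t_q=3/2 → seg 1, τ=1/2; S=-4+154/177·τ+431/59·τ²+-3887/1416·τ³=-7861/3776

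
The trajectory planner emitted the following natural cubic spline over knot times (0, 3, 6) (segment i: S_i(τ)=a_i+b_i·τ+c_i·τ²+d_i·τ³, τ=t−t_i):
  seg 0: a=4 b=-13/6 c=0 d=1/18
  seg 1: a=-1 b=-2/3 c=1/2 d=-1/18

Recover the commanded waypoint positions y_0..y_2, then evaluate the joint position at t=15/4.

y_0=4 y_1=-1 y_2=0
S(15/4) = -159/128

y_0 = S_0(0) = a_0 = 4
y_1 = S_1(0) = a_1 = -1
y_2 = S_1(3) = 0
t_q=15/4 is in segment 1 (τ=3/4); S_1(τ)=-159/128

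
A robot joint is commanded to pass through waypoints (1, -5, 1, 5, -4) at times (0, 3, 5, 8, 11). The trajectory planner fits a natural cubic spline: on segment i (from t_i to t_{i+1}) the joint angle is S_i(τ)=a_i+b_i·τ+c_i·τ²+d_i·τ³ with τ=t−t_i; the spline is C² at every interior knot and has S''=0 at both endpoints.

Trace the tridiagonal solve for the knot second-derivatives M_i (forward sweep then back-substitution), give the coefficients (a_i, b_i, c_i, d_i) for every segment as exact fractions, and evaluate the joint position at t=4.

Δ: Δ0=-2, Δ1=3, Δ2=4/3, Δ3=-3
row 1: diag=10, rhs=30; c'=1/5, d'=3
row 2: denom=10−2·1/5=48/5; d'=(-10−2·3)/(48/5)=-5/3
row 3: denom=12−3·5/16=177/16; d'=(-26−3·-5/3)/(177/16)=-112/59
back: M3=-112/59
back: M2=-5/3−5/16·-112/59=-190/177
back: M1=3−1/5·-190/177=569/177
M: M0=0, M1=569/177, M2=-190/177, M3=-112/59, M4=0
seg 0: a=1, c=M0/2=0, d=(M1−M0)/(6·3)=569/3186, b=Δ0−h0·(2M0+M1)/6=-1277/354
seg 1: a=-5, c=M1/2=569/354, d=(M2−M1)/(6·2)=-253/708, b=Δ1−h1·(2M1+M2)/6=215/177
seg 2: a=1, c=M2/2=-95/177, d=(M3−M2)/(6·3)=-73/1593, b=Δ2−h2·(2M2+M3)/6=198/59
seg 3: a=5, c=M3/2=-56/59, d=(M4−M3)/(6·3)=56/531, b=Δ3−h3·(2M3+M4)/6=-65/59
t_q=4 → seg 1, τ=1; S=-5+215/177·τ+569/354·τ²+-253/708·τ³=-1795/708

  seg 0: a=1 b=-1277/354 c=0 d=569/3186
  seg 1: a=-5 b=215/177 c=569/354 d=-253/708
  seg 2: a=1 b=198/59 c=-95/177 d=-73/1593
  seg 3: a=5 b=-65/59 c=-56/59 d=56/531
S(4) = -1795/708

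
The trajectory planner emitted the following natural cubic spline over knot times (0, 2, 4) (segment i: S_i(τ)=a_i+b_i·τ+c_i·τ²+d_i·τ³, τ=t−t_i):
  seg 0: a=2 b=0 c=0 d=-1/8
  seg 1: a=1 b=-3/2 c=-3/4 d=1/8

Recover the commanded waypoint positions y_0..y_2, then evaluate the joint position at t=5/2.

y_0=2 y_1=1 y_2=-4
S(5/2) = 5/64

y_0 = S_0(0) = a_0 = 2
y_1 = S_1(0) = a_1 = 1
y_2 = S_1(2) = -4
t_q=5/2 is in segment 1 (τ=1/2); S_1(τ)=5/64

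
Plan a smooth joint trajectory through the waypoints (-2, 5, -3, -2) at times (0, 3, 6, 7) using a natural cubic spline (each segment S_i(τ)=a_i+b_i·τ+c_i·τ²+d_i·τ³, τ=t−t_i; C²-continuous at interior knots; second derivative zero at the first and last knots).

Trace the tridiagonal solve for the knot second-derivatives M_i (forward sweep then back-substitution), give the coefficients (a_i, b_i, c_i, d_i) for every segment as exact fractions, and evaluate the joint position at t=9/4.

  seg 0: a=-2 b=356/87 c=0 d=-17/87
  seg 1: a=5 b=-103/87 c=-51/29 d=110/261
  seg 2: a=-3 b=-31/87 c=59/29 d=-59/87
S(9/4) = 9245/1856

Δ: Δ0=7/3, Δ1=-8/3, Δ2=1
row 1: diag=12, rhs=-30; c'=1/4, d'=-5/2
row 2: denom=8−3·1/4=29/4; d'=(22−3·-5/2)/(29/4)=118/29
back: M2=118/29
back: M1=-5/2−1/4·118/29=-102/29
M: M0=0, M1=-102/29, M2=118/29, M3=0
seg 0: a=-2, c=M0/2=0, d=(M1−M0)/(6·3)=-17/87, b=Δ0−h0·(2M0+M1)/6=356/87
seg 1: a=5, c=M1/2=-51/29, d=(M2−M1)/(6·3)=110/261, b=Δ1−h1·(2M1+M2)/6=-103/87
seg 2: a=-3, c=M2/2=59/29, d=(M3−M2)/(6·1)=-59/87, b=Δ2−h2·(2M2+M3)/6=-31/87
t_q=9/4 → seg 0, τ=9/4; S=-2+356/87·τ+0·τ²+-17/87·τ³=9245/1856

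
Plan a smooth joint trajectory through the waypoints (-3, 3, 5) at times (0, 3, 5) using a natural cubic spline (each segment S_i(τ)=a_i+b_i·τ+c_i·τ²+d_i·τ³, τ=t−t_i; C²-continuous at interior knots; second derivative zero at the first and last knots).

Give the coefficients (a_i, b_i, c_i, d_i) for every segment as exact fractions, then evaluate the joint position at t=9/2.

  seg 0: a=-3 b=23/10 c=0 d=-1/30
  seg 1: a=3 b=7/5 c=-3/10 d=1/20
S(9/2) = 147/32

Δ: Δ0=2, Δ1=1
row 1: diag=10, rhs=-6; c'=1/5, d'=-3/5
back: M1=-3/5
M: M0=0, M1=-3/5, M2=0
seg 0: a=-3, c=M0/2=0, d=(M1−M0)/(6·3)=-1/30, b=Δ0−h0·(2M0+M1)/6=23/10
seg 1: a=3, c=M1/2=-3/10, d=(M2−M1)/(6·2)=1/20, b=Δ1−h1·(2M1+M2)/6=7/5
t_q=9/2 → seg 1, τ=3/2; S=3+7/5·τ+-3/10·τ²+1/20·τ³=147/32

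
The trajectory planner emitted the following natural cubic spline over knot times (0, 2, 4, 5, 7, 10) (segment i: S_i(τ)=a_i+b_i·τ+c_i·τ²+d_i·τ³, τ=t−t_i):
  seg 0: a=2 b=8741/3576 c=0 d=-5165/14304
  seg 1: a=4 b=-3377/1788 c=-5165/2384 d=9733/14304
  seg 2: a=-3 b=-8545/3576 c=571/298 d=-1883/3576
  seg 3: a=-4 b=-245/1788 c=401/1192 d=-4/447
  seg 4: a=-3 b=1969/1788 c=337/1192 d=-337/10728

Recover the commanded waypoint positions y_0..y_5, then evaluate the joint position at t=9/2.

y_0=2 y_1=4 y_2=-3 y_3=-4 y_4=-3 y_5=2
S(9/2) = -36061/9536

y_0 = S_0(0) = a_0 = 2
y_1 = S_1(0) = a_1 = 4
y_2 = S_2(0) = a_2 = -3
y_3 = S_3(0) = a_3 = -4
y_4 = S_4(0) = a_4 = -3
y_5 = S_4(3) = 2
t_q=9/2 is in segment 2 (τ=1/2); S_2(τ)=-36061/9536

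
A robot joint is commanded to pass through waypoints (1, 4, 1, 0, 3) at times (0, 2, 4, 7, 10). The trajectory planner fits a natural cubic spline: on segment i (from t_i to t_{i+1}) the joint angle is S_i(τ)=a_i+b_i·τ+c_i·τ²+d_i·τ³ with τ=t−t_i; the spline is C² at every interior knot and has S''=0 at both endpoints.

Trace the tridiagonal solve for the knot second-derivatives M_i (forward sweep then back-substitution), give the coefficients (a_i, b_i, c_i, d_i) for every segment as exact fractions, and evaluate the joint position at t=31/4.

Δ: Δ0=3/2, Δ1=-3/2, Δ2=-1/3, Δ3=1
row 1: diag=8, rhs=-18; c'=1/4, d'=-9/4
row 2: denom=10−2·1/4=19/2; d'=(7−2·-9/4)/(19/2)=23/19
row 3: denom=12−3·6/19=210/19; d'=(8−3·23/19)/(210/19)=83/210
back: M3=83/210
back: M2=23/19−6/19·83/210=38/35
back: M1=-9/4−1/4·38/35=-353/140
M: M0=0, M1=-353/140, M2=38/35, M3=83/210, M4=0
seg 0: a=1, c=M0/2=0, d=(M1−M0)/(6·2)=-353/1680, b=Δ0−h0·(2M0+M1)/6=983/420
seg 1: a=4, c=M1/2=-353/280, d=(M2−M1)/(6·2)=101/336, b=Δ1−h1·(2M1+M2)/6=-19/105
seg 2: a=1, c=M2/2=19/35, d=(M3−M2)/(6·3)=-29/756, b=Δ2−h2·(2M2+M3)/6=-97/60
seg 3: a=0, c=M3/2=83/420, d=(M4−M3)/(6·3)=-83/3780, b=Δ3−h3·(2M3+M4)/6=127/210
t_q=31/4 → seg 3, τ=3/4; S=0+127/210·τ+83/420·τ²+-83/3780·τ³=711/1280

  seg 0: a=1 b=983/420 c=0 d=-353/1680
  seg 1: a=4 b=-19/105 c=-353/280 d=101/336
  seg 2: a=1 b=-97/60 c=19/35 d=-29/756
  seg 3: a=0 b=127/210 c=83/420 d=-83/3780
S(31/4) = 711/1280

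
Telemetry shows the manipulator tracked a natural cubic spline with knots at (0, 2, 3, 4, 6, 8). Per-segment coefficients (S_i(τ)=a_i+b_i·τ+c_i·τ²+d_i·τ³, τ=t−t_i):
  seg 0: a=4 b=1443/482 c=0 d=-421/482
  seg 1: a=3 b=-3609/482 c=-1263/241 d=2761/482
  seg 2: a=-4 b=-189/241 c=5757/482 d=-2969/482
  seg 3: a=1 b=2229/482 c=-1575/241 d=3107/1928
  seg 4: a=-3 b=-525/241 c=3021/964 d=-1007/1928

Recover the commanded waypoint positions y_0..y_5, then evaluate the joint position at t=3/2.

y_0 = S_0(0) = a_0 = 4
y_1 = S_1(0) = a_1 = 3
y_2 = S_2(0) = a_2 = -4
y_3 = S_3(0) = a_3 = 1
y_4 = S_4(0) = a_4 = -3
y_5 = S_4(2) = 1
t_q=3/2 is in segment 0 (τ=3/2); S_0(τ)=21373/3856

y_0=4 y_1=3 y_2=-4 y_3=1 y_4=-3 y_5=1
S(3/2) = 21373/3856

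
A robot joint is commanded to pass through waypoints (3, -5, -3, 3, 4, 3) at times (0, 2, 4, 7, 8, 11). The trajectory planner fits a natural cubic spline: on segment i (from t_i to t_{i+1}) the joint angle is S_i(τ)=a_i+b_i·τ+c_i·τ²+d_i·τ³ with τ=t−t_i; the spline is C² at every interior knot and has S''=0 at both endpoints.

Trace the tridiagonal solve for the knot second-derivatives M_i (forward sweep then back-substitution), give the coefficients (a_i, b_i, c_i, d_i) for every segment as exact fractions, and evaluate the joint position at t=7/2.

  seg 0: a=3 b=-5524/1053 c=0 d=328/1053
  seg 1: a=-5 b=-1588/1053 c=656/351 d=-1295/4212
  seg 2: a=-3 b=2399/1053 c=17/702 d=-739/18954
  seg 3: a=3 b=2887/2106 c=-344/1053 d=-31/702
  seg 4: a=4 b=616/1053 c=-967/2106 d=967/18954
S(7/2) = -45991/11232

Δ: Δ0=-4, Δ1=1, Δ2=2, Δ3=1, Δ4=-1/3
row 1: diag=8, rhs=30; c'=1/4, d'=15/4
row 2: denom=10−2·1/4=19/2; d'=(6−2·15/4)/(19/2)=-3/19
row 3: denom=8−3·6/19=134/19; d'=(-6−3·-3/19)/(134/19)=-105/134
row 4: denom=8−1·19/134=1053/134; d'=(-8−1·-105/134)/(1053/134)=-967/1053
back: M4=-967/1053
back: M3=-105/134−19/134·-967/1053=-688/1053
back: M2=-3/19−6/19·-688/1053=17/351
back: M1=15/4−1/4·17/351=1312/351
M: M0=0, M1=1312/351, M2=17/351, M3=-688/1053, M4=-967/1053, M5=0
seg 0: a=3, c=M0/2=0, d=(M1−M0)/(6·2)=328/1053, b=Δ0−h0·(2M0+M1)/6=-5524/1053
seg 1: a=-5, c=M1/2=656/351, d=(M2−M1)/(6·2)=-1295/4212, b=Δ1−h1·(2M1+M2)/6=-1588/1053
seg 2: a=-3, c=M2/2=17/702, d=(M3−M2)/(6·3)=-739/18954, b=Δ2−h2·(2M2+M3)/6=2399/1053
seg 3: a=3, c=M3/2=-344/1053, d=(M4−M3)/(6·1)=-31/702, b=Δ3−h3·(2M3+M4)/6=2887/2106
seg 4: a=4, c=M4/2=-967/2106, d=(M5−M4)/(6·3)=967/18954, b=Δ4−h4·(2M4+M5)/6=616/1053
t_q=7/2 → seg 1, τ=3/2; S=-5+-1588/1053·τ+656/351·τ²+-1295/4212·τ³=-45991/11232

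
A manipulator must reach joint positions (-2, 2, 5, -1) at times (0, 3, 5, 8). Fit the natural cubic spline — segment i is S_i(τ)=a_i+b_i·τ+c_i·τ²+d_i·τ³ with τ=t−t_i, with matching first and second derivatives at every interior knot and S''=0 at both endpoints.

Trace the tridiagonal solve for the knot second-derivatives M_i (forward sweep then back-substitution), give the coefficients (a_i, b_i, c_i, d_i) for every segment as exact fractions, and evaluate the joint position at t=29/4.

  seg 0: a=-2 b=17/16 c=0 d=13/432
  seg 1: a=2 b=15/8 c=13/48 d=-11/48
  seg 2: a=5 b=5/24 c=-53/48 d=53/432
S(29/4) = 1307/1024

Δ: Δ0=4/3, Δ1=3/2, Δ2=-2
row 1: diag=10, rhs=1; c'=1/5, d'=1/10
row 2: denom=10−2·1/5=48/5; d'=(-21−2·1/10)/(48/5)=-53/24
back: M2=-53/24
back: M1=1/10−1/5·-53/24=13/24
M: M0=0, M1=13/24, M2=-53/24, M3=0
seg 0: a=-2, c=M0/2=0, d=(M1−M0)/(6·3)=13/432, b=Δ0−h0·(2M0+M1)/6=17/16
seg 1: a=2, c=M1/2=13/48, d=(M2−M1)/(6·2)=-11/48, b=Δ1−h1·(2M1+M2)/6=15/8
seg 2: a=5, c=M2/2=-53/48, d=(M3−M2)/(6·3)=53/432, b=Δ2−h2·(2M2+M3)/6=5/24
t_q=29/4 → seg 2, τ=9/4; S=5+5/24·τ+-53/48·τ²+53/432·τ³=1307/1024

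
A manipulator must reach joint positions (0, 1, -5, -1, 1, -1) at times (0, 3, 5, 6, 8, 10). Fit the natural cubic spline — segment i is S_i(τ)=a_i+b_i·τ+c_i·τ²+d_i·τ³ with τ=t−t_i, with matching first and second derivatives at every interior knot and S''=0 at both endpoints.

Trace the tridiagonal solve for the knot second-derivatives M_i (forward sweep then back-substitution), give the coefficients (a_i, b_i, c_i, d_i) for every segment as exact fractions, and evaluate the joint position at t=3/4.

Δ: Δ0=1/3, Δ1=-3, Δ2=4, Δ3=1, Δ4=-1
row 1: diag=10, rhs=-20; c'=1/5, d'=-2
row 2: denom=6−2·1/5=28/5; d'=(42−2·-2)/(28/5)=115/14
row 3: denom=6−1·5/28=163/28; d'=(-18−1·115/14)/(163/28)=-734/163
row 4: denom=8−2·56/163=1192/163; d'=(-12−2·-734/163)/(1192/163)=-61/149
back: M4=-61/149
back: M3=-734/163−56/163·-61/149=-650/149
back: M2=115/14−5/28·-650/149=1340/149
back: M1=-2−1/5·1340/149=-566/149
M: M0=0, M1=-566/149, M2=1340/149, M3=-650/149, M4=-61/149, M5=0
seg 0: a=0, c=M0/2=0, d=(M1−M0)/(6·3)=-283/1341, b=Δ0−h0·(2M0+M1)/6=998/447
seg 1: a=1, c=M1/2=-283/149, d=(M2−M1)/(6·2)=953/894, b=Δ1−h1·(2M1+M2)/6=-1549/447
seg 2: a=-5, c=M2/2=670/149, d=(M3−M2)/(6·1)=-995/447, b=Δ2−h2·(2M2+M3)/6=773/447
seg 3: a=-1, c=M3/2=-325/149, d=(M4−M3)/(6·2)=589/1788, b=Δ3−h3·(2M3+M4)/6=1808/447
seg 4: a=1, c=M4/2=-61/298, d=(M5−M4)/(6·2)=61/1788, b=Δ4−h4·(2M4+M5)/6=-325/447
t_q=3/4 → seg 0, τ=3/4; S=0+998/447·τ+0·τ²+-283/1341·τ³=15119/9536

  seg 0: a=0 b=998/447 c=0 d=-283/1341
  seg 1: a=1 b=-1549/447 c=-283/149 d=953/894
  seg 2: a=-5 b=773/447 c=670/149 d=-995/447
  seg 3: a=-1 b=1808/447 c=-325/149 d=589/1788
  seg 4: a=1 b=-325/447 c=-61/298 d=61/1788
S(3/4) = 15119/9536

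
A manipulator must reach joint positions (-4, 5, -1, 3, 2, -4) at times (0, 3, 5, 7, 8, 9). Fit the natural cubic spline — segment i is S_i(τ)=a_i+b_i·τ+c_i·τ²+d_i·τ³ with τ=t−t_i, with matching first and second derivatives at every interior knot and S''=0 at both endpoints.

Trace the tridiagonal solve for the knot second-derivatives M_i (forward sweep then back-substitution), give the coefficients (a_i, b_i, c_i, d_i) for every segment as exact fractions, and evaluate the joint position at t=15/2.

  seg 0: a=-4 b=4281/794 c=0 d=-211/794
  seg 1: a=5 b=-708/397 c=-1899/794 d=354/397
  seg 2: a=-1 b=-258/397 c=2349/794 d=-1297/1588
  seg 3: a=3 b=549/397 c=-771/397 d=-175/397
  seg 4: a=2 b=-1518/397 c=-1296/397 d=432/397
S(15/2) = 10007/3176

Δ: Δ0=3, Δ1=-3, Δ2=2, Δ3=-1, Δ4=-6
row 1: diag=10, rhs=-36; c'=1/5, d'=-18/5
row 2: denom=8−2·1/5=38/5; d'=(30−2·-18/5)/(38/5)=93/19
row 3: denom=6−2·5/19=104/19; d'=(-18−2·93/19)/(104/19)=-66/13
row 4: denom=4−1·19/104=397/104; d'=(-30−1·-66/13)/(397/104)=-2592/397
back: M4=-2592/397
back: M3=-66/13−19/104·-2592/397=-1542/397
back: M2=93/19−5/19·-1542/397=2349/397
back: M1=-18/5−1/5·2349/397=-1899/397
M: M0=0, M1=-1899/397, M2=2349/397, M3=-1542/397, M4=-2592/397, M5=0
seg 0: a=-4, c=M0/2=0, d=(M1−M0)/(6·3)=-211/794, b=Δ0−h0·(2M0+M1)/6=4281/794
seg 1: a=5, c=M1/2=-1899/794, d=(M2−M1)/(6·2)=354/397, b=Δ1−h1·(2M1+M2)/6=-708/397
seg 2: a=-1, c=M2/2=2349/794, d=(M3−M2)/(6·2)=-1297/1588, b=Δ2−h2·(2M2+M3)/6=-258/397
seg 3: a=3, c=M3/2=-771/397, d=(M4−M3)/(6·1)=-175/397, b=Δ3−h3·(2M3+M4)/6=549/397
seg 4: a=2, c=M4/2=-1296/397, d=(M5−M4)/(6·1)=432/397, b=Δ4−h4·(2M4+M5)/6=-1518/397
t_q=15/2 → seg 3, τ=1/2; S=3+549/397·τ+-771/397·τ²+-175/397·τ³=10007/3176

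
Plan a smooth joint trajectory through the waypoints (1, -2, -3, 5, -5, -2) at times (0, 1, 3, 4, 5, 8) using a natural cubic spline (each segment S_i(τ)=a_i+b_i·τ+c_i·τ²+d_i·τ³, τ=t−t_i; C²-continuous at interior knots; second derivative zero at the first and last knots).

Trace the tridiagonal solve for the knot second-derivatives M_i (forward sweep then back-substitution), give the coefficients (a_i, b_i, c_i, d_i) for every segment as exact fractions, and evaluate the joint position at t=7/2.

  seg 0: a=1 b=-305/118 c=0 d=-49/118
  seg 1: a=-2 b=-226/59 c=-147/118 d=687/472
  seg 2: a=-3 b=1021/118 c=1767/236 d=-1921/236
  seg 3: a=5 b=-187/236 c=-999/59 d=1823/236
  seg 4: a=-5 b=-1355/118 c=1473/236 d=-491/708
S(7/2) = 4117/1888

Δ: Δ0=-3, Δ1=-1/2, Δ2=8, Δ3=-10, Δ4=1
row 1: diag=6, rhs=15; c'=1/3, d'=5/2
row 2: denom=6−2·1/3=16/3; d'=(51−2·5/2)/(16/3)=69/8
row 3: denom=4−1·3/16=61/16; d'=(-108−1·69/8)/(61/16)=-1866/61
row 4: denom=8−1·16/61=472/61; d'=(66−1·-1866/61)/(472/61)=1473/118
back: M4=1473/118
back: M3=-1866/61−16/61·1473/118=-1998/59
back: M2=69/8−3/16·-1998/59=1767/118
back: M1=5/2−1/3·1767/118=-147/59
M: M0=0, M1=-147/59, M2=1767/118, M3=-1998/59, M4=1473/118, M5=0
seg 0: a=1, c=M0/2=0, d=(M1−M0)/(6·1)=-49/118, b=Δ0−h0·(2M0+M1)/6=-305/118
seg 1: a=-2, c=M1/2=-147/118, d=(M2−M1)/(6·2)=687/472, b=Δ1−h1·(2M1+M2)/6=-226/59
seg 2: a=-3, c=M2/2=1767/236, d=(M3−M2)/(6·1)=-1921/236, b=Δ2−h2·(2M2+M3)/6=1021/118
seg 3: a=5, c=M3/2=-999/59, d=(M4−M3)/(6·1)=1823/236, b=Δ3−h3·(2M3+M4)/6=-187/236
seg 4: a=-5, c=M4/2=1473/236, d=(M5−M4)/(6·3)=-491/708, b=Δ4−h4·(2M4+M5)/6=-1355/118
t_q=7/2 → seg 2, τ=1/2; S=-3+1021/118·τ+1767/236·τ²+-1921/236·τ³=4117/1888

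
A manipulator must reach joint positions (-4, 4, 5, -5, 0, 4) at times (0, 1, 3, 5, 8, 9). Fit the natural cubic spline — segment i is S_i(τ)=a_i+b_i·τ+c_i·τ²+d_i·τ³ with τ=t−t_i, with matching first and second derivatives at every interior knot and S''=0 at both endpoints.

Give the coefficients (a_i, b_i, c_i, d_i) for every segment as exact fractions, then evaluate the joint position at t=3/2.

Δ: Δ0=8, Δ1=1/2, Δ2=-5, Δ3=5/3, Δ4=4
row 1: diag=6, rhs=-45; c'=1/3, d'=-15/2
row 2: denom=8−2·1/3=22/3; d'=(-33−2·-15/2)/(22/3)=-27/11
row 3: denom=10−2·3/11=104/11; d'=(40−2·-27/11)/(104/11)=19/4
row 4: denom=8−3·33/104=733/104; d'=(14−3·19/4)/(733/104)=-26/733
back: M4=-26/733
back: M3=19/4−33/104·-26/733=3490/733
back: M2=-27/11−3/11·3490/733=-2751/733
back: M1=-15/2−1/3·-2751/733=-9161/1466
M: M0=0, M1=-9161/1466, M2=-2751/733, M3=3490/733, M4=-26/733, M5=0
seg 0: a=-4, c=M0/2=0, d=(M1−M0)/(6·1)=-9161/8796, b=Δ0−h0·(2M0+M1)/6=79529/8796
seg 1: a=4, c=M1/2=-9161/2932, d=(M2−M1)/(6·2)=3659/17592, b=Δ1−h1·(2M1+M2)/6=26023/4398
seg 2: a=5, c=M2/2=-2751/1466, d=(M3−M2)/(6·2)=6241/8796, b=Δ2−h2·(2M2+M3)/6=-8983/2199
seg 3: a=-5, c=M3/2=1745/733, d=(M4−M3)/(6·3)=-586/2199, b=Δ3−h3·(2M3+M4)/6=-6766/2199
seg 4: a=0, c=M4/2=-13/733, d=(M5−M4)/(6·1)=13/2199, b=Δ4−h4·(2M4+M5)/6=8822/2199
t_q=3/2 → seg 1, τ=1/2; S=4+26023/4398·τ+-9161/2932·τ²+3659/17592·τ³=291013/46912

  seg 0: a=-4 b=79529/8796 c=0 d=-9161/8796
  seg 1: a=4 b=26023/4398 c=-9161/2932 d=3659/17592
  seg 2: a=5 b=-8983/2199 c=-2751/1466 d=6241/8796
  seg 3: a=-5 b=-6766/2199 c=1745/733 d=-586/2199
  seg 4: a=0 b=8822/2199 c=-13/733 d=13/2199
S(3/2) = 291013/46912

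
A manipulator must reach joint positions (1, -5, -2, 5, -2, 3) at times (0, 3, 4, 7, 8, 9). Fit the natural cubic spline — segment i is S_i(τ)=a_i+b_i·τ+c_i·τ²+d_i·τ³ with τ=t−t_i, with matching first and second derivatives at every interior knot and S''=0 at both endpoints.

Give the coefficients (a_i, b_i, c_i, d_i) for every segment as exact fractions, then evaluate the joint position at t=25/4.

Δ: Δ0=-2, Δ1=3, Δ2=7/3, Δ3=-7, Δ4=5
row 1: diag=8, rhs=30; c'=1/8, d'=15/4
row 2: denom=8−1·1/8=63/8; d'=(-4−1·15/4)/(63/8)=-62/63
row 3: denom=8−3·8/21=48/7; d'=(-56−3·-62/63)/(48/7)=-557/72
row 4: denom=4−1·7/48=185/48; d'=(72−1·-557/72)/(185/48)=11482/555
back: M4=11482/555
back: M3=-557/72−7/48·11482/555=-5968/555
back: M2=-62/63−8/21·-5968/555=5182/1665
back: M1=15/4−1/8·5182/1665=5596/1665
M: M0=0, M1=5596/1665, M2=5182/1665, M3=-5968/555, M4=11482/555, M5=0
seg 0: a=1, c=M0/2=0, d=(M1−M0)/(6·3)=2798/14985, b=Δ0−h0·(2M0+M1)/6=-6128/1665
seg 1: a=-5, c=M1/2=2798/1665, d=(M2−M1)/(6·1)=-23/555, b=Δ1−h1·(2M1+M2)/6=2266/1665
seg 2: a=-2, c=M2/2=2591/1665, d=(M3−M2)/(6·3)=-11543/14985, b=Δ2−h2·(2M2+M3)/6=1531/333
seg 3: a=5, c=M3/2=-2984/555, d=(M4−M3)/(6·1)=1745/333, b=Δ3−h3·(2M3+M4)/6=-11428/1665
seg 4: a=-2, c=M4/2=5741/555, d=(M5−M4)/(6·1)=-5741/1665, b=Δ4−h4·(2M4+M5)/6=-3157/1665
t_q=25/4 → seg 2, τ=9/4; S=-2+1531/333·τ+2591/1665·τ²+-11543/14985·τ³=88189/11840

  seg 0: a=1 b=-6128/1665 c=0 d=2798/14985
  seg 1: a=-5 b=2266/1665 c=2798/1665 d=-23/555
  seg 2: a=-2 b=1531/333 c=2591/1665 d=-11543/14985
  seg 3: a=5 b=-11428/1665 c=-2984/555 d=1745/333
  seg 4: a=-2 b=-3157/1665 c=5741/555 d=-5741/1665
S(25/4) = 88189/11840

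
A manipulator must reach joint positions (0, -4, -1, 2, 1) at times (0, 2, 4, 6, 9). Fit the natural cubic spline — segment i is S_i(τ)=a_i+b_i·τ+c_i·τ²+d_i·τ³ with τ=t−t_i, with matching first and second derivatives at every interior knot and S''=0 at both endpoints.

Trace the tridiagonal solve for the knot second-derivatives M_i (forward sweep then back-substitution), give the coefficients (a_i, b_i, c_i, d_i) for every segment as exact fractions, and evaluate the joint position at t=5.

  seg 0: a=0 b=-620/213 c=0 d=97/426
  seg 1: a=-4 b=-38/213 c=97/71 d=-449/1704
  seg 2: a=-1 b=905/426 c=-61/284 d=-83/1704
  seg 3: a=2 b=145/213 c=-36/71 d=4/71
S(5) = 489/568

Δ: Δ0=-2, Δ1=3/2, Δ2=3/2, Δ3=-1/3
row 1: diag=8, rhs=21; c'=1/4, d'=21/8
row 2: denom=8−2·1/4=15/2; d'=(0−2·21/8)/(15/2)=-7/10
row 3: denom=10−2·4/15=142/15; d'=(-11−2·-7/10)/(142/15)=-72/71
back: M3=-72/71
back: M2=-7/10−4/15·-72/71=-61/142
back: M1=21/8−1/4·-61/142=194/71
M: M0=0, M1=194/71, M2=-61/142, M3=-72/71, M4=0
seg 0: a=0, c=M0/2=0, d=(M1−M0)/(6·2)=97/426, b=Δ0−h0·(2M0+M1)/6=-620/213
seg 1: a=-4, c=M1/2=97/71, d=(M2−M1)/(6·2)=-449/1704, b=Δ1−h1·(2M1+M2)/6=-38/213
seg 2: a=-1, c=M2/2=-61/284, d=(M3−M2)/(6·2)=-83/1704, b=Δ2−h2·(2M2+M3)/6=905/426
seg 3: a=2, c=M3/2=-36/71, d=(M4−M3)/(6·3)=4/71, b=Δ3−h3·(2M3+M4)/6=145/213
t_q=5 → seg 2, τ=1; S=-1+905/426·τ+-61/284·τ²+-83/1704·τ³=489/568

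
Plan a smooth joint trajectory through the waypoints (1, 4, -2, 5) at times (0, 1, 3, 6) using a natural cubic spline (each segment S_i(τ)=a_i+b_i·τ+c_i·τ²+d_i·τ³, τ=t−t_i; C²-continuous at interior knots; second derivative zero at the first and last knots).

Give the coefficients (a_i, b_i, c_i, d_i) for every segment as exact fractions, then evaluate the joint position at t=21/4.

Δ: Δ0=3, Δ1=-3, Δ2=7/3
row 1: diag=6, rhs=-36; c'=1/3, d'=-6
row 2: denom=10−2·1/3=28/3; d'=(32−2·-6)/(28/3)=33/7
back: M2=33/7
back: M1=-6−1/3·33/7=-53/7
M: M0=0, M1=-53/7, M2=33/7, M3=0
seg 0: a=1, c=M0/2=0, d=(M1−M0)/(6·1)=-53/42, b=Δ0−h0·(2M0+M1)/6=179/42
seg 1: a=4, c=M1/2=-53/14, d=(M2−M1)/(6·2)=43/42, b=Δ1−h1·(2M1+M2)/6=10/21
seg 2: a=-2, c=M2/2=33/14, d=(M3−M2)/(6·3)=-11/42, b=Δ2−h2·(2M2+M3)/6=-50/21
t_q=21/4 → seg 2, τ=9/4; S=-2+-50/21·τ+33/14·τ²+-11/42·τ³=1427/896

  seg 0: a=1 b=179/42 c=0 d=-53/42
  seg 1: a=4 b=10/21 c=-53/14 d=43/42
  seg 2: a=-2 b=-50/21 c=33/14 d=-11/42
S(21/4) = 1427/896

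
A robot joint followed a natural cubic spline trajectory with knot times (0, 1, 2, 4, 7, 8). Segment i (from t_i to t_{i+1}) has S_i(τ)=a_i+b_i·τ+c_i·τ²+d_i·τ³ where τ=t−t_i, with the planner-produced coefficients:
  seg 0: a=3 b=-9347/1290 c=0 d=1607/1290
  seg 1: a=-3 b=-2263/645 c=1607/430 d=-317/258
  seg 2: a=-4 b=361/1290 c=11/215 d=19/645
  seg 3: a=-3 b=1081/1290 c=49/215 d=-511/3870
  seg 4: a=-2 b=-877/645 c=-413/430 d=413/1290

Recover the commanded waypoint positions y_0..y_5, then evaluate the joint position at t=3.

y_0=3 y_1=-3 y_2=-4 y_3=-3 y_4=-2 y_5=-4
S(3) = -313/86

y_0 = S_0(0) = a_0 = 3
y_1 = S_1(0) = a_1 = -3
y_2 = S_2(0) = a_2 = -4
y_3 = S_3(0) = a_3 = -3
y_4 = S_4(0) = a_4 = -2
y_5 = S_4(1) = -4
t_q=3 is in segment 2 (τ=1); S_2(τ)=-313/86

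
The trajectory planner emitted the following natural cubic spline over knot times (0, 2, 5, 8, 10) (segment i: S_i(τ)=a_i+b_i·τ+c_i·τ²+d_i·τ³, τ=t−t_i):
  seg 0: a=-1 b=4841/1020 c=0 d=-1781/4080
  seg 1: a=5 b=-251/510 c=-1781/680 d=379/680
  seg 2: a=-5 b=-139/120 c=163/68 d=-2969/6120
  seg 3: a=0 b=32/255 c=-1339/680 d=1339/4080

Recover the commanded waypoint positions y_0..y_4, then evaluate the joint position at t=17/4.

y_0=-1 y_1=5 y_2=-5 y_3=0 y_4=-5
S(17/4) = -26269/8704

y_0 = S_0(0) = a_0 = -1
y_1 = S_1(0) = a_1 = 5
y_2 = S_2(0) = a_2 = -5
y_3 = S_3(0) = a_3 = 0
y_4 = S_3(2) = -5
t_q=17/4 is in segment 1 (τ=9/4); S_1(τ)=-26269/8704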